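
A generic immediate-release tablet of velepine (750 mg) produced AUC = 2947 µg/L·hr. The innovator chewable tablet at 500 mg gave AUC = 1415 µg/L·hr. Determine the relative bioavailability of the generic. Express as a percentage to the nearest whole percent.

F_rel = (AUC_test/D_test) / (AUC_ref/D_ref)
      = (2947/750) / (1415/500)
      = 3.92933 / 2.83 = 1.3885 = 138.85%

F_rel = 139%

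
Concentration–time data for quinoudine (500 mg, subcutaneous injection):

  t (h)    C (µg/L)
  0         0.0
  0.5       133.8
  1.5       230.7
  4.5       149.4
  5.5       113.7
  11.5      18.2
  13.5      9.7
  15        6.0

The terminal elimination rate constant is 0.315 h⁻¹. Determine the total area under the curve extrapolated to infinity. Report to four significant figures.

AUC = 1372 µg/L·h

Trapezoidal AUC_0→15:
  [0→0.5]: (0.0+133.8)/2 × 0.5 = 33.45
  [0.5→1.5]: (133.8+230.7)/2 × 1 = 182.25
  [1.5→4.5]: (230.7+149.4)/2 × 3 = 570.15
  [4.5→5.5]: (149.4+113.7)/2 × 1 = 131.55
  [5.5→11.5]: (113.7+18.2)/2 × 6 = 395.7
  [11.5→13.5]: (18.2+9.7)/2 × 2 = 27.9
  [13.5→15]: (9.7+6.0)/2 × 1.5 = 11.775
  Sum = 1352.775 µg/L·h
Extrapolated tail: C_last / k_e = 6.0 / 0.315 = 19.048
AUC_0→∞ = 1352.775 + 19.048 = 1371.823 µg/L·h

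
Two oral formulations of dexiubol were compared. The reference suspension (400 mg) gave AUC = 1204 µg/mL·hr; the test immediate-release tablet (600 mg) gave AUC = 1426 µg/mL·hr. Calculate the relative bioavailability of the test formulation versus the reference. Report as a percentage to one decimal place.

F_rel = 79.0%

F_rel = (AUC_test/D_test) / (AUC_ref/D_ref)
      = (1426/600) / (1204/400)
      = 2.37667 / 3.01 = 0.7896 = 78.96%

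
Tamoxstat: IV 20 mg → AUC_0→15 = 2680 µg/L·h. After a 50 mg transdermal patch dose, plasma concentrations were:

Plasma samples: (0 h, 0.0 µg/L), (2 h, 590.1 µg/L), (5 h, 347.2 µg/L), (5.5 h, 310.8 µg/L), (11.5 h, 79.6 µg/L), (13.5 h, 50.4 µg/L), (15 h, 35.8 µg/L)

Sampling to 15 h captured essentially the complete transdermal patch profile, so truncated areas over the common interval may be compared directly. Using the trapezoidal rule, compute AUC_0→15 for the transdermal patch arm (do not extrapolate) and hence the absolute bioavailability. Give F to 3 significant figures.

Trapezoidal AUC_0→15 (transdermal patch):
  [0→2]: (0.0+590.1)/2 × 2 = 590.1
  [2→5]: (590.1+347.2)/2 × 3 = 1405.95
  [5→5.5]: (347.2+310.8)/2 × 0.5 = 164.5
  [5.5→11.5]: (310.8+79.6)/2 × 6 = 1171.2
  [11.5→13.5]: (79.6+50.4)/2 × 2 = 130.0
  [13.5→15]: (50.4+35.8)/2 × 1.5 = 64.65
  Sum = 3526.4 µg/L·h
F = (AUC_ev/D_ev)/(AUC_iv/D_iv) = (3526.4/50)/(2680/20) = 70.528/134 = 0.5263

F = 0.526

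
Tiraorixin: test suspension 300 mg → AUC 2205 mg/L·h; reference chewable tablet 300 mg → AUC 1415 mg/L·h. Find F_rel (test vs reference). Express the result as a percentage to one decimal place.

F_rel = (AUC_test/D_test) / (AUC_ref/D_ref)
      = (2205/300) / (1415/300)
      = 7.35 / 4.71667 = 1.5583 = 155.83%

F_rel = 155.8%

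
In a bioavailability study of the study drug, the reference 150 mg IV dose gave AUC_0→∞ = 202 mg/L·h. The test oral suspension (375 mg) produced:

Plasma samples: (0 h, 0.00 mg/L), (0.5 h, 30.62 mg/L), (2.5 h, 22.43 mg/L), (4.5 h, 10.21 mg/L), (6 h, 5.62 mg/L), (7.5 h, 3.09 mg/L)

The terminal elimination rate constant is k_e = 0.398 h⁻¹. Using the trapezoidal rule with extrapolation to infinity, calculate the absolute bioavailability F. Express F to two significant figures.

F = 0.24

Trapezoidal AUC_0→7.5 (oral suspension):
  [0→0.5]: (0.00+30.62)/2 × 0.5 = 7.655
  [0.5→2.5]: (30.62+22.43)/2 × 2 = 53.05
  [2.5→4.5]: (22.43+10.21)/2 × 2 = 32.64
  [4.5→6]: (10.21+5.62)/2 × 1.5 = 11.8725
  [6→7.5]: (5.62+3.09)/2 × 1.5 = 6.5325
  Sum = 111.75 mg/L·h
Tail: C_last/k_e = 3.09/0.398 = 7.764
AUC_0→∞ (oral suspension) = 111.75 + 7.764 = 119.514 mg/L·h
F = (AUC_ev/D_ev)/(AUC_iv/D_iv) = (119.514/375)/(202/150) = 0.318704/1.34667 = 0.2367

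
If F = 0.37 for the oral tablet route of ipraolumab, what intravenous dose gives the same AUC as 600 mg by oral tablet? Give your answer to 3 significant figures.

Systemic exposure from an extravascular dose = F × D_ev, so the equivalent IV dose is F × D_ev.
D_iv = F × D_ev = 0.37 × 600 = 222 mg

D_iv = 222 mg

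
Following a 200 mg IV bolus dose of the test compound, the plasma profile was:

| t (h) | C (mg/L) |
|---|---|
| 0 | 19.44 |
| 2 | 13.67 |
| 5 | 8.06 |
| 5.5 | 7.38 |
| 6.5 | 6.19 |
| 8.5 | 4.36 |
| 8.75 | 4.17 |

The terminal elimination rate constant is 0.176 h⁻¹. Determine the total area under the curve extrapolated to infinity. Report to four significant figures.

AUC = 111.7 mg/L·h

Trapezoidal AUC_0→8.75:
  [0→2]: (19.44+13.67)/2 × 2 = 33.11
  [2→5]: (13.67+8.06)/2 × 3 = 32.595
  [5→5.5]: (8.06+7.38)/2 × 0.5 = 3.86
  [5.5→6.5]: (7.38+6.19)/2 × 1 = 6.785
  [6.5→8.5]: (6.19+4.36)/2 × 2 = 10.55
  [8.5→8.75]: (4.36+4.17)/2 × 0.25 = 1.06625
  Sum = 87.96625 mg/L·h
Extrapolated tail: C_last / k_e = 4.17 / 0.176 = 23.693
AUC_0→∞ = 87.96625 + 23.693 = 111.65925 mg/L·h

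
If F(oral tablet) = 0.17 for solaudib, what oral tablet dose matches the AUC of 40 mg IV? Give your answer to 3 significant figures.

For equal systemic exposure: F × D_ev = D_iv
D_ev = D_iv / F = 40 / 0.17 = 235.294 mg

D_oral = 235 mg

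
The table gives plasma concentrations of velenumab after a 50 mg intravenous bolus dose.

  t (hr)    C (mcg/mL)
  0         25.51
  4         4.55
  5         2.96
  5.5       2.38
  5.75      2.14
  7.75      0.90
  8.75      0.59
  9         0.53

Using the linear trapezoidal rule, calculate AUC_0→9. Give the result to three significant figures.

AUC = 69.7 mcg/mL·hr

Trapezoidal AUC_0→9:
  [0→4]: (25.51+4.55)/2 × 4 = 60.12
  [4→5]: (4.55+2.96)/2 × 1 = 3.755
  [5→5.5]: (2.96+2.38)/2 × 0.5 = 1.335
  [5.5→5.75]: (2.38+2.14)/2 × 0.25 = 0.565
  [5.75→7.75]: (2.14+0.90)/2 × 2 = 3.04
  [7.75→8.75]: (0.90+0.59)/2 × 1 = 0.745
  [8.75→9]: (0.59+0.53)/2 × 0.25 = 0.14
  Sum = 69.7 mcg/mL·hr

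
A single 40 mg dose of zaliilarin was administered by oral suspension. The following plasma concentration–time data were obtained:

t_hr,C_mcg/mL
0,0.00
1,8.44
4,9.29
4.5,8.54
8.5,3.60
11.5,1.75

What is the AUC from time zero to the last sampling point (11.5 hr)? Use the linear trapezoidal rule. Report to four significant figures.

AUC = 67.58 mcg/mL·hr

Trapezoidal AUC_0→11.5:
  [0→1]: (0.00+8.44)/2 × 1 = 4.22
  [1→4]: (8.44+9.29)/2 × 3 = 26.595
  [4→4.5]: (9.29+8.54)/2 × 0.5 = 4.4575
  [4.5→8.5]: (8.54+3.60)/2 × 4 = 24.28
  [8.5→11.5]: (3.60+1.75)/2 × 3 = 8.025
  Sum = 67.5775 mcg/mL·hr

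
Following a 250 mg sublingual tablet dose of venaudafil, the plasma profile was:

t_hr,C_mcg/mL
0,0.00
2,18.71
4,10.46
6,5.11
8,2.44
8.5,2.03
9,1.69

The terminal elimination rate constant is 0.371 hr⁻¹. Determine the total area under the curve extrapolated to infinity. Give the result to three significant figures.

AUC = 77.6 mcg/mL·hr

Trapezoidal AUC_0→9:
  [0→2]: (0.00+18.71)/2 × 2 = 18.71
  [2→4]: (18.71+10.46)/2 × 2 = 29.17
  [4→6]: (10.46+5.11)/2 × 2 = 15.57
  [6→8]: (5.11+2.44)/2 × 2 = 7.55
  [8→8.5]: (2.44+2.03)/2 × 0.5 = 1.1175
  [8.5→9]: (2.03+1.69)/2 × 0.5 = 0.93
  Sum = 73.0475 mcg/mL·hr
Extrapolated tail: C_last / k_e = 1.69 / 0.371 = 4.555
AUC_0→∞ = 73.0475 + 4.555 = 77.6025 mcg/mL·hr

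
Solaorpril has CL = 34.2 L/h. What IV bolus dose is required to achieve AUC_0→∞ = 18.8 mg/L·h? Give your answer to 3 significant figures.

Dose = 643 mg

Dose_iv = CL × AUC_0→∞
     = 34.2 × 18.8 = 642.96 mg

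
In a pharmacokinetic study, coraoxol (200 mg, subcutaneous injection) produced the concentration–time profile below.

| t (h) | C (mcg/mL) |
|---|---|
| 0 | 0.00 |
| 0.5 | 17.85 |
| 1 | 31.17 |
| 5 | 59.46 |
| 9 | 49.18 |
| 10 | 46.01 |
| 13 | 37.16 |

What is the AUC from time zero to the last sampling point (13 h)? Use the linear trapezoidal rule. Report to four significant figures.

Trapezoidal AUC_0→13:
  [0→0.5]: (0.00+17.85)/2 × 0.5 = 4.4625
  [0.5→1]: (17.85+31.17)/2 × 0.5 = 12.255
  [1→5]: (31.17+59.46)/2 × 4 = 181.26
  [5→9]: (59.46+49.18)/2 × 4 = 217.28
  [9→10]: (49.18+46.01)/2 × 1 = 47.595
  [10→13]: (46.01+37.16)/2 × 3 = 124.755
  Sum = 587.6075 mcg/mL·h

AUC = 587.6 mcg/mL·h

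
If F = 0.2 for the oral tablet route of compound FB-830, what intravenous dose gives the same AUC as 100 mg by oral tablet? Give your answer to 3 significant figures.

D_iv = 20.0 mg

Systemic exposure from an extravascular dose = F × D_ev, so the equivalent IV dose is F × D_ev.
D_iv = F × D_ev = 0.2 × 100 = 20 mg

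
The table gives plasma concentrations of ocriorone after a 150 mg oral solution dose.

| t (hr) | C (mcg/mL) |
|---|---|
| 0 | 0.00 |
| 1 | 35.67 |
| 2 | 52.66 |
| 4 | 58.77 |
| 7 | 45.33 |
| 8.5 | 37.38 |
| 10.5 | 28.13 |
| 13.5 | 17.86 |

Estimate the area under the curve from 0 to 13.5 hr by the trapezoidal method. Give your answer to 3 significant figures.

Trapezoidal AUC_0→13.5:
  [0→1]: (0.00+35.67)/2 × 1 = 17.835
  [1→2]: (35.67+52.66)/2 × 1 = 44.165
  [2→4]: (52.66+58.77)/2 × 2 = 111.43
  [4→7]: (58.77+45.33)/2 × 3 = 156.15
  [7→8.5]: (45.33+37.38)/2 × 1.5 = 62.0325
  [8.5→10.5]: (37.38+28.13)/2 × 2 = 65.51
  [10.5→13.5]: (28.13+17.86)/2 × 3 = 68.985
  Sum = 526.1075 mcg/mL·hr

AUC = 526 mcg/mL·hr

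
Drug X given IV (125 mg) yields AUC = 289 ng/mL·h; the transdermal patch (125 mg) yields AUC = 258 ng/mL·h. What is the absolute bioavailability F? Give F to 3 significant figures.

F = 0.893

F = (AUC_ev / D_ev) / (AUC_iv / D_iv)
  = (258/125) / (289/125)
  = 2.064 / 2.312 = 0.8927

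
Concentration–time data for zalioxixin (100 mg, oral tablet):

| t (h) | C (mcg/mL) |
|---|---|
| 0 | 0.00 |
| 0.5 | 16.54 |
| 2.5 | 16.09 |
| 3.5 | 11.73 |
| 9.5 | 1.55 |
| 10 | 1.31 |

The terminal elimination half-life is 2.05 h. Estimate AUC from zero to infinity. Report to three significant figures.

Trapezoidal AUC_0→10:
  [0→0.5]: (0.00+16.54)/2 × 0.5 = 4.135
  [0.5→2.5]: (16.54+16.09)/2 × 2 = 32.63
  [2.5→3.5]: (16.09+11.73)/2 × 1 = 13.91
  [3.5→9.5]: (11.73+1.55)/2 × 6 = 39.84
  [9.5→10]: (1.55+1.31)/2 × 0.5 = 0.715
  Sum = 91.23 mcg/mL·h
k_e = ln2 / t½ = 0.693147 / 2.05 = 0.3381 h^-1
Extrapolated tail: C_last / k_e = 1.31 / 0.3381 = 3.875
AUC_0→∞ = 91.23 + 3.875 = 95.105 mcg/mL·h

AUC = 95.1 mcg/mL·h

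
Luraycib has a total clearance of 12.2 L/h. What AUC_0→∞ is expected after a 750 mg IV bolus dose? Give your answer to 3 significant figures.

AUC = 61.5 mg/L·h

AUC_0→∞ = Dose_iv / CL
        = 750 / 12.2 = 61.4754 mg/L·h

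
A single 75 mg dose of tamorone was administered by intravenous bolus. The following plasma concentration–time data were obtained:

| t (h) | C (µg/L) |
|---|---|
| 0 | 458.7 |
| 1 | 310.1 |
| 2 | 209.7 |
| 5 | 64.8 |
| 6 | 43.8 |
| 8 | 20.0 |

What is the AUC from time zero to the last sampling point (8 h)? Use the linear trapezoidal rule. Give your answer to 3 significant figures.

Trapezoidal AUC_0→8:
  [0→1]: (458.7+310.1)/2 × 1 = 384.4
  [1→2]: (310.1+209.7)/2 × 1 = 259.9
  [2→5]: (209.7+64.8)/2 × 3 = 411.75
  [5→6]: (64.8+43.8)/2 × 1 = 54.3
  [6→8]: (43.8+20.0)/2 × 2 = 63.8
  Sum = 1174.15 µg/L·h

AUC = 1170 µg/L·h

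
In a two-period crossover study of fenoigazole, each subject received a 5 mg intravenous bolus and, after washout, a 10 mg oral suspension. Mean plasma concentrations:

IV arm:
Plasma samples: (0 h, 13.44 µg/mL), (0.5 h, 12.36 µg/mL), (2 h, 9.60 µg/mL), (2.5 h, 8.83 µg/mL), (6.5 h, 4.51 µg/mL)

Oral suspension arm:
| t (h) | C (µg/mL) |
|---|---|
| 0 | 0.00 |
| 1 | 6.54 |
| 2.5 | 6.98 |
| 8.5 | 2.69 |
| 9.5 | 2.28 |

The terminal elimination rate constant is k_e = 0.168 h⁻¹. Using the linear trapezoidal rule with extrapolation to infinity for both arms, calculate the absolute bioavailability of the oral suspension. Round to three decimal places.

Trapezoidal AUC_0→6.5 (IV):
  [0→0.5]: (13.44+12.36)/2 × 0.5 = 6.45
  [0.5→2]: (12.36+9.60)/2 × 1.5 = 16.47
  [2→2.5]: (9.60+8.83)/2 × 0.5 = 4.6075
  [2.5→6.5]: (8.83+4.51)/2 × 4 = 26.68
  Sum = 54.2075 µg/mL·h
IV tail: 4.51/0.168 = 26.845; AUC_iv,0→∞ = 54.2075 + 26.845 = 81.0525 µg/mL·h
Trapezoidal AUC_0→9.5 (oral suspension):
  [0→1]: (0.00+6.54)/2 × 1 = 3.27
  [1→2.5]: (6.54+6.98)/2 × 1.5 = 10.14
  [2.5→8.5]: (6.98+2.69)/2 × 6 = 29.01
  [8.5→9.5]: (2.69+2.28)/2 × 1 = 2.485
  Sum = 44.905 µg/mL·h
oral suspension tail: 2.28/0.168 = 13.571; AUC_ev,0→∞ = 44.905 + 13.571 = 58.476 µg/mL·h
F = (AUC_ev/D_ev)/(AUC_iv/D_iv) = (58.476/10)/(81.0525/5) = 5.8476/16.2105 = 0.3607

F = 0.361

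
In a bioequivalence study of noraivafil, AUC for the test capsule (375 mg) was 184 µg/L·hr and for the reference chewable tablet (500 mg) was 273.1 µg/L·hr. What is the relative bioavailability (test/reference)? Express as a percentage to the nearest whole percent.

F_rel = (AUC_test/D_test) / (AUC_ref/D_ref)
      = (184/375) / (273.1/500)
      = 0.490667 / 0.5462 = 0.8983 = 89.83%

F_rel = 90%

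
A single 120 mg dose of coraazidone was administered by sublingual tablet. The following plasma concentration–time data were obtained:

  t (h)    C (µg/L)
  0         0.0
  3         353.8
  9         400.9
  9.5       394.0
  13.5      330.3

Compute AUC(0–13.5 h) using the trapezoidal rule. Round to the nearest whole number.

Trapezoidal AUC_0→13.5:
  [0→3]: (0.0+353.8)/2 × 3 = 530.7
  [3→9]: (353.8+400.9)/2 × 6 = 2264.1
  [9→9.5]: (400.9+394.0)/2 × 0.5 = 198.725
  [9.5→13.5]: (394.0+330.3)/2 × 4 = 1448.6
  Sum = 4442.125 µg/L·h

AUC = 4442 µg/L·h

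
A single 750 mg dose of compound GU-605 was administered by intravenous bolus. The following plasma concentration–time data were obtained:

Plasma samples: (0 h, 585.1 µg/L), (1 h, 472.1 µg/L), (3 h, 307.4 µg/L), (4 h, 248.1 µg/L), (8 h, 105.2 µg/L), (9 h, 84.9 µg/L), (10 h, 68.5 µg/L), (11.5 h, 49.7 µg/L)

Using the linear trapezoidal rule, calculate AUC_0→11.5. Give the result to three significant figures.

AUC = 2550 µg/L·h

Trapezoidal AUC_0→11.5:
  [0→1]: (585.1+472.1)/2 × 1 = 528.6
  [1→3]: (472.1+307.4)/2 × 2 = 779.5
  [3→4]: (307.4+248.1)/2 × 1 = 277.75
  [4→8]: (248.1+105.2)/2 × 4 = 706.6
  [8→9]: (105.2+84.9)/2 × 1 = 95.05
  [9→10]: (84.9+68.5)/2 × 1 = 76.7
  [10→11.5]: (68.5+49.7)/2 × 1.5 = 88.65
  Sum = 2552.85 µg/L·h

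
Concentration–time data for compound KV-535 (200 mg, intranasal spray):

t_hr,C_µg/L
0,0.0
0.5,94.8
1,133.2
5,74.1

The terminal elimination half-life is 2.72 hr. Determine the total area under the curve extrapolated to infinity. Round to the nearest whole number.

AUC = 786 µg/L·hr

Trapezoidal AUC_0→5:
  [0→0.5]: (0.0+94.8)/2 × 0.5 = 23.7
  [0.5→1]: (94.8+133.2)/2 × 0.5 = 57.0
  [1→5]: (133.2+74.1)/2 × 4 = 414.6
  Sum = 495.3 µg/L·hr
k_e = ln2 / t½ = 0.693147 / 2.72 = 0.2548 hr^-1
Extrapolated tail: C_last / k_e = 74.1 / 0.2548 = 290.816
AUC_0→∞ = 495.3 + 290.816 = 786.116 µg/L·hr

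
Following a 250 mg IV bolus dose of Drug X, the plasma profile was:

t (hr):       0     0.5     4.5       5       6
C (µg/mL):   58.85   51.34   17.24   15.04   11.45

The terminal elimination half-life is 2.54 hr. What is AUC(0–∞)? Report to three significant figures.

Trapezoidal AUC_0→6:
  [0→0.5]: (58.85+51.34)/2 × 0.5 = 27.5475
  [0.5→4.5]: (51.34+17.24)/2 × 4 = 137.16
  [4.5→5]: (17.24+15.04)/2 × 0.5 = 8.07
  [5→6]: (15.04+11.45)/2 × 1 = 13.245
  Sum = 186.0225 µg/mL·hr
k_e = ln2 / t½ = 0.693147 / 2.54 = 0.2729 hr^-1
Extrapolated tail: C_last / k_e = 11.45 / 0.2729 = 41.957
AUC_0→∞ = 186.0225 + 41.957 = 227.9795 µg/mL·hr

AUC = 228 µg/mL·hr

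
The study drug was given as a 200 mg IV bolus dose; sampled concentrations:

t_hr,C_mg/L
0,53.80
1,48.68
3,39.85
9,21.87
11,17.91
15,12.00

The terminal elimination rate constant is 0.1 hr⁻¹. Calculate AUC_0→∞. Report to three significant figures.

AUC = 545 mg/L·hr

Trapezoidal AUC_0→15:
  [0→1]: (53.80+48.68)/2 × 1 = 51.24
  [1→3]: (48.68+39.85)/2 × 2 = 88.53
  [3→9]: (39.85+21.87)/2 × 6 = 185.16
  [9→11]: (21.87+17.91)/2 × 2 = 39.78
  [11→15]: (17.91+12.00)/2 × 4 = 59.82
  Sum = 424.53 mg/L·hr
Extrapolated tail: C_last / k_e = 12.00 / 0.1 = 120.000
AUC_0→∞ = 424.53 + 120.000 = 544.53 mg/L·hr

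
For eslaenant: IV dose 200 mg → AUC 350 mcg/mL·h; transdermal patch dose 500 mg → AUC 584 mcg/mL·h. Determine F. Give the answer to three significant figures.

F = 0.667

F = (AUC_ev / D_ev) / (AUC_iv / D_iv)
  = (584/500) / (350/200)
  = 1.168 / 1.75 = 0.6674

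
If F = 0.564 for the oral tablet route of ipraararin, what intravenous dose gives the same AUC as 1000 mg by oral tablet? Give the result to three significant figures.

D_iv = 564 mg

Systemic exposure from an extravascular dose = F × D_ev, so the equivalent IV dose is F × D_ev.
D_iv = F × D_ev = 0.564 × 1000 = 564 mg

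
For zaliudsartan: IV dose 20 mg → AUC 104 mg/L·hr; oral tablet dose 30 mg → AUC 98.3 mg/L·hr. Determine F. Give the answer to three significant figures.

F = (AUC_ev / D_ev) / (AUC_iv / D_iv)
  = (98.3/30) / (104/20)
  = 3.27667 / 5.2 = 0.6301

F = 0.630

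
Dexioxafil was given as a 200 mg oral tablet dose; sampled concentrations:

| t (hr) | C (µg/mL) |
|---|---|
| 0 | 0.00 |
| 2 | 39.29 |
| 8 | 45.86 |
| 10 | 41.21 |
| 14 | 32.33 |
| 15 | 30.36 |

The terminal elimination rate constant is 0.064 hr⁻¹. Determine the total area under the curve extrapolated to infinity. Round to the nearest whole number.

Trapezoidal AUC_0→15:
  [0→2]: (0.00+39.29)/2 × 2 = 39.29
  [2→8]: (39.29+45.86)/2 × 6 = 255.45
  [8→10]: (45.86+41.21)/2 × 2 = 87.07
  [10→14]: (41.21+32.33)/2 × 4 = 147.08
  [14→15]: (32.33+30.36)/2 × 1 = 31.345
  Sum = 560.235 µg/mL·hr
Extrapolated tail: C_last / k_e = 30.36 / 0.064 = 474.375
AUC_0→∞ = 560.235 + 474.375 = 1034.61 µg/mL·hr

AUC = 1035 µg/mL·hr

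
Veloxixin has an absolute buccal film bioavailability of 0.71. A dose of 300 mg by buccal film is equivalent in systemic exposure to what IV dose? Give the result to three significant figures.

D_iv = 213 mg

Systemic exposure from an extravascular dose = F × D_ev, so the equivalent IV dose is F × D_ev.
D_iv = F × D_ev = 0.71 × 300 = 213 mg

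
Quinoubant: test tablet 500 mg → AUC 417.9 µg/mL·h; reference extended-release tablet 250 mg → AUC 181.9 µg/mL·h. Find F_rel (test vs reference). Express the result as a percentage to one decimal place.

F_rel = 114.9%

F_rel = (AUC_test/D_test) / (AUC_ref/D_ref)
      = (417.9/500) / (181.9/250)
      = 0.8358 / 0.7276 = 1.1487 = 114.87%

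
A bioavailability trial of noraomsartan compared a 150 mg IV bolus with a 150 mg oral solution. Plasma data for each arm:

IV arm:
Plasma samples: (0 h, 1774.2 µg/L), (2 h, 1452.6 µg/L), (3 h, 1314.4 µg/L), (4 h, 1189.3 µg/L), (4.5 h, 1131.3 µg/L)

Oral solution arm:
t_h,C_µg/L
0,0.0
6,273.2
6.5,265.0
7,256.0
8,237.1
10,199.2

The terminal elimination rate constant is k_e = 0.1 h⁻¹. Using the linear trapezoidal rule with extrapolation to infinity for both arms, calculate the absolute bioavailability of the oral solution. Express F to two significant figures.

F = 0.21

Trapezoidal AUC_0→4.5 (IV):
  [0→2]: (1774.2+1452.6)/2 × 2 = 3226.8
  [2→3]: (1452.6+1314.4)/2 × 1 = 1383.5
  [3→4]: (1314.4+1189.3)/2 × 1 = 1251.85
  [4→4.5]: (1189.3+1131.3)/2 × 0.5 = 580.15
  Sum = 6442.3 µg/L·h
IV tail: 1131.3/0.1 = 11313.000; AUC_iv,0→∞ = 6442.3 + 11313.000 = 17755.3 µg/L·h
Trapezoidal AUC_0→10 (oral solution):
  [0→6]: (0.0+273.2)/2 × 6 = 819.6
  [6→6.5]: (273.2+265.0)/2 × 0.5 = 134.55
  [6.5→7]: (265.0+256.0)/2 × 0.5 = 130.25
  [7→8]: (256.0+237.1)/2 × 1 = 246.55
  [8→10]: (237.1+199.2)/2 × 2 = 436.3
  Sum = 1767.25 µg/L·h
oral solution tail: 199.2/0.1 = 1992.000; AUC_ev,0→∞ = 1767.25 + 1992.000 = 3759.25 µg/L·h
F = (AUC_ev/D_ev)/(AUC_iv/D_iv) = (3759.25/150)/(17755.3/150) = 25.0617/118.369 = 0.2117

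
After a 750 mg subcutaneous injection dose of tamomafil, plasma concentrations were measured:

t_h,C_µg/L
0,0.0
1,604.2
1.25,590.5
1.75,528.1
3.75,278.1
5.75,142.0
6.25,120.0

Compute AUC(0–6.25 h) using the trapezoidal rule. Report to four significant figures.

Trapezoidal AUC_0→6.25:
  [0→1]: (0.0+604.2)/2 × 1 = 302.1
  [1→1.25]: (604.2+590.5)/2 × 0.25 = 149.3375
  [1.25→1.75]: (590.5+528.1)/2 × 0.5 = 279.65
  [1.75→3.75]: (528.1+278.1)/2 × 2 = 806.2
  [3.75→5.75]: (278.1+142.0)/2 × 2 = 420.1
  [5.75→6.25]: (142.0+120.0)/2 × 0.5 = 65.5
  Sum = 2022.8875 µg/L·h

AUC = 2023 µg/L·h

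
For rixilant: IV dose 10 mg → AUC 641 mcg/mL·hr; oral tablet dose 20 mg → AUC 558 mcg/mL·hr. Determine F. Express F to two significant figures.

F = 0.44

F = (AUC_ev / D_ev) / (AUC_iv / D_iv)
  = (558/20) / (641/10)
  = 27.9 / 64.1 = 0.4353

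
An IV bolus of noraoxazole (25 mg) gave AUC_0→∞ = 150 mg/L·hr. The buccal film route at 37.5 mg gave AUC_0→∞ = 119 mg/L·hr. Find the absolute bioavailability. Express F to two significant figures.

F = 0.53

F = (AUC_ev / D_ev) / (AUC_iv / D_iv)
  = (119/37.5) / (150/25)
  = 3.17333 / 6 = 0.5289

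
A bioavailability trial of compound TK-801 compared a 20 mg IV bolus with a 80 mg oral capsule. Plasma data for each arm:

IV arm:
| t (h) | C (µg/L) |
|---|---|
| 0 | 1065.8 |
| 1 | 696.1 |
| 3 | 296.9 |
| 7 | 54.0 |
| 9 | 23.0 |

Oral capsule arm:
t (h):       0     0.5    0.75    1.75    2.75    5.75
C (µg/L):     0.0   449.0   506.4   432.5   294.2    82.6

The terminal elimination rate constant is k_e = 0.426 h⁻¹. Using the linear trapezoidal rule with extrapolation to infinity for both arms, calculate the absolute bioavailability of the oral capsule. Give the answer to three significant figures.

Trapezoidal AUC_0→9 (IV):
  [0→1]: (1065.8+696.1)/2 × 1 = 880.95
  [1→3]: (696.1+296.9)/2 × 2 = 993.0
  [3→7]: (296.9+54.0)/2 × 4 = 701.8
  [7→9]: (54.0+23.0)/2 × 2 = 77.0
  Sum = 2652.75 µg/L·h
IV tail: 23.0/0.426 = 53.991; AUC_iv,0→∞ = 2652.75 + 53.991 = 2706.741 µg/L·h
Trapezoidal AUC_0→5.75 (oral capsule):
  [0→0.5]: (0.0+449.0)/2 × 0.5 = 112.25
  [0.5→0.75]: (449.0+506.4)/2 × 0.25 = 119.425
  [0.75→1.75]: (506.4+432.5)/2 × 1 = 469.45
  [1.75→2.75]: (432.5+294.2)/2 × 1 = 363.35
  [2.75→5.75]: (294.2+82.6)/2 × 3 = 565.2
  Sum = 1629.675 µg/L·h
oral capsule tail: 82.6/0.426 = 193.897; AUC_ev,0→∞ = 1629.675 + 193.897 = 1823.572 µg/L·h
F = (AUC_ev/D_ev)/(AUC_iv/D_iv) = (1823.572/80)/(2706.741/20) = 22.79465/135.33705 = 0.1684

F = 0.168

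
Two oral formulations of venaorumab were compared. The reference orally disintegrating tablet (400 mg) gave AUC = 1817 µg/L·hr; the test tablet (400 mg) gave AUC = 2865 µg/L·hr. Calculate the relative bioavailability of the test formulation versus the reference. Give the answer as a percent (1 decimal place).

F_rel = 157.7%

F_rel = (AUC_test/D_test) / (AUC_ref/D_ref)
      = (2865/400) / (1817/400)
      = 7.1625 / 4.5425 = 1.5768 = 157.68%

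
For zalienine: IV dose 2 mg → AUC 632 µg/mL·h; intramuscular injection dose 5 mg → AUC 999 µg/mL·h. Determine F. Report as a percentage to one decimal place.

F = (AUC_ev / D_ev) / (AUC_iv / D_iv)
  = (999/5) / (632/2)
  = 199.8 / 316 = 0.6323
  = 63.23%

F = 63.2%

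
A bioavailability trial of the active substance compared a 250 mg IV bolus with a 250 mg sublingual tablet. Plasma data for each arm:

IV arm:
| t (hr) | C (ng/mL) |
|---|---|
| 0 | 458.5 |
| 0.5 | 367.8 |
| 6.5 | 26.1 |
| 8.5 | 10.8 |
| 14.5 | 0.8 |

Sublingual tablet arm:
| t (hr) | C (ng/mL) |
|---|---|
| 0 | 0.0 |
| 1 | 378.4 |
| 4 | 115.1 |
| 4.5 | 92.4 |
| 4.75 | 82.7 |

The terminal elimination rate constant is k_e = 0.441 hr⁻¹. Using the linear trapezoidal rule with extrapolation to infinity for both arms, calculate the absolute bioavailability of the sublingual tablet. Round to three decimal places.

Trapezoidal AUC_0→14.5 (IV):
  [0→0.5]: (458.5+367.8)/2 × 0.5 = 206.575
  [0.5→6.5]: (367.8+26.1)/2 × 6 = 1181.7
  [6.5→8.5]: (26.1+10.8)/2 × 2 = 36.9
  [8.5→14.5]: (10.8+0.8)/2 × 6 = 34.8
  Sum = 1459.975 ng/mL·hr
IV tail: 0.8/0.441 = 1.814; AUC_iv,0→∞ = 1459.975 + 1.814 = 1461.789 ng/mL·hr
Trapezoidal AUC_0→4.75 (sublingual tablet):
  [0→1]: (0.0+378.4)/2 × 1 = 189.2
  [1→4]: (378.4+115.1)/2 × 3 = 740.25
  [4→4.5]: (115.1+92.4)/2 × 0.5 = 51.875
  [4.5→4.75]: (92.4+82.7)/2 × 0.25 = 21.8875
  Sum = 1003.2125 ng/mL·hr
sublingual tablet tail: 82.7/0.441 = 187.528; AUC_ev,0→∞ = 1003.2125 + 187.528 = 1190.7405 ng/mL·hr
F = (AUC_ev/D_ev)/(AUC_iv/D_iv) = (1190.7405/250)/(1461.789/250) = 4.762962/5.847156 = 0.8146

F = 0.815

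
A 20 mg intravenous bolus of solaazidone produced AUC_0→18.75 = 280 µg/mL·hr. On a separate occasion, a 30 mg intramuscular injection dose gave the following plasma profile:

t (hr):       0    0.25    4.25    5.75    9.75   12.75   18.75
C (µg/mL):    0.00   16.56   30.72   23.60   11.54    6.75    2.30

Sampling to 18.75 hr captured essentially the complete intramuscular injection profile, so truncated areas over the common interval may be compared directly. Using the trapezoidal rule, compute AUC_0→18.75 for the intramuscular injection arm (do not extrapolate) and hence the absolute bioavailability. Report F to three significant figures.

F = 0.624

Trapezoidal AUC_0→18.75 (intramuscular injection):
  [0→0.25]: (0.00+16.56)/2 × 0.25 = 2.07
  [0.25→4.25]: (16.56+30.72)/2 × 4 = 94.56
  [4.25→5.75]: (30.72+23.60)/2 × 1.5 = 40.74
  [5.75→9.75]: (23.60+11.54)/2 × 4 = 70.28
  [9.75→12.75]: (11.54+6.75)/2 × 3 = 27.435
  [12.75→18.75]: (6.75+2.30)/2 × 6 = 27.15
  Sum = 262.235 µg/mL·hr
F = (AUC_ev/D_ev)/(AUC_iv/D_iv) = (262.235/30)/(280/20) = 8.74117/14 = 0.6244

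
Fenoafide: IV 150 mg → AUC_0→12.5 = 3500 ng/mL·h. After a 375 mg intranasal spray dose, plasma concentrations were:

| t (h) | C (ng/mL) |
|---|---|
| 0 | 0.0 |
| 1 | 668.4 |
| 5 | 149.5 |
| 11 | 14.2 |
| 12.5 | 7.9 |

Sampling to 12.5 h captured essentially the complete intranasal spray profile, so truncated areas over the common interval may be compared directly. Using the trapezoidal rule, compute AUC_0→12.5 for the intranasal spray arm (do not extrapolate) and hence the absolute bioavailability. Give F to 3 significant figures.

F = 0.283

Trapezoidal AUC_0→12.5 (intranasal spray):
  [0→1]: (0.0+668.4)/2 × 1 = 334.2
  [1→5]: (668.4+149.5)/2 × 4 = 1635.8
  [5→11]: (149.5+14.2)/2 × 6 = 491.1
  [11→12.5]: (14.2+7.9)/2 × 1.5 = 16.575
  Sum = 2477.675 ng/mL·h
F = (AUC_ev/D_ev)/(AUC_iv/D_iv) = (2477.675/375)/(3500/150) = 6.60713/23.3333 = 0.2832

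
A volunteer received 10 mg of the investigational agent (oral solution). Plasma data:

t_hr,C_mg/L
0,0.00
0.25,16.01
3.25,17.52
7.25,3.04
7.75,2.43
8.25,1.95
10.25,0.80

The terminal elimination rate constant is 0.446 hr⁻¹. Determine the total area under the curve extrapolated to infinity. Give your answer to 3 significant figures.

AUC = 100 mg/L·hr

Trapezoidal AUC_0→10.25:
  [0→0.25]: (0.00+16.01)/2 × 0.25 = 2.00125
  [0.25→3.25]: (16.01+17.52)/2 × 3 = 50.295
  [3.25→7.25]: (17.52+3.04)/2 × 4 = 41.12
  [7.25→7.75]: (3.04+2.43)/2 × 0.5 = 1.3675
  [7.75→8.25]: (2.43+1.95)/2 × 0.5 = 1.095
  [8.25→10.25]: (1.95+0.80)/2 × 2 = 2.75
  Sum = 98.62875 mg/L·hr
Extrapolated tail: C_last / k_e = 0.80 / 0.446 = 1.794
AUC_0→∞ = 98.62875 + 1.794 = 100.42275 mg/L·hr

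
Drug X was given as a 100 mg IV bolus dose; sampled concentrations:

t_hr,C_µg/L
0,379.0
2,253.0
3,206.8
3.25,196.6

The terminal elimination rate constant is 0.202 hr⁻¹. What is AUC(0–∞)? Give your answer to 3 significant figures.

Trapezoidal AUC_0→3.25:
  [0→2]: (379.0+253.0)/2 × 2 = 632.0
  [2→3]: (253.0+206.8)/2 × 1 = 229.9
  [3→3.25]: (206.8+196.6)/2 × 0.25 = 50.425
  Sum = 912.325 µg/L·hr
Extrapolated tail: C_last / k_e = 196.6 / 0.202 = 973.267
AUC_0→∞ = 912.325 + 973.267 = 1885.592 µg/L·hr

AUC = 1890 µg/L·hr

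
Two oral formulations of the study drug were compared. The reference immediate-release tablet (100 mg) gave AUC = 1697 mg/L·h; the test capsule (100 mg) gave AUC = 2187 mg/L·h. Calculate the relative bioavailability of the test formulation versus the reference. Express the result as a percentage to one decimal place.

F_rel = 128.9%

F_rel = (AUC_test/D_test) / (AUC_ref/D_ref)
      = (2187/100) / (1697/100)
      = 21.87 / 16.97 = 1.2887 = 128.87%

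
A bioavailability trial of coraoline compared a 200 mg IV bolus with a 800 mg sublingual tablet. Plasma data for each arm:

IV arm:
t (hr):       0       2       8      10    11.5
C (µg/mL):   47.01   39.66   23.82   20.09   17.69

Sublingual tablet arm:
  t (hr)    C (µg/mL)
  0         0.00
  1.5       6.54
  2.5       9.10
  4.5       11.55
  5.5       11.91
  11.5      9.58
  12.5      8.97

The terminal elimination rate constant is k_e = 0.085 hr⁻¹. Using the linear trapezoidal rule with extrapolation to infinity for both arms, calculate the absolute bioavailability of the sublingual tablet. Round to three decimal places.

F = 0.101

Trapezoidal AUC_0→11.5 (IV):
  [0→2]: (47.01+39.66)/2 × 2 = 86.67
  [2→8]: (39.66+23.82)/2 × 6 = 190.44
  [8→10]: (23.82+20.09)/2 × 2 = 43.91
  [10→11.5]: (20.09+17.69)/2 × 1.5 = 28.335
  Sum = 349.355 µg/mL·hr
IV tail: 17.69/0.085 = 208.118; AUC_iv,0→∞ = 349.355 + 208.118 = 557.473 µg/mL·hr
Trapezoidal AUC_0→12.5 (sublingual tablet):
  [0→1.5]: (0.00+6.54)/2 × 1.5 = 4.905
  [1.5→2.5]: (6.54+9.10)/2 × 1 = 7.82
  [2.5→4.5]: (9.10+11.55)/2 × 2 = 20.65
  [4.5→5.5]: (11.55+11.91)/2 × 1 = 11.73
  [5.5→11.5]: (11.91+9.58)/2 × 6 = 64.47
  [11.5→12.5]: (9.58+8.97)/2 × 1 = 9.275
  Sum = 118.85 µg/mL·hr
sublingual tablet tail: 8.97/0.085 = 105.529; AUC_ev,0→∞ = 118.85 + 105.529 = 224.379 µg/mL·hr
F = (AUC_ev/D_ev)/(AUC_iv/D_iv) = (224.379/800)/(557.473/200) = 0.28047375/2.787365 = 0.1006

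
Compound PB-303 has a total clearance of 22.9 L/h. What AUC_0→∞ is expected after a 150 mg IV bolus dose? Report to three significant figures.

AUC = 6.55 mg/L·h

AUC_0→∞ = Dose_iv / CL
        = 150 / 22.9 = 6.55022 mg/L·h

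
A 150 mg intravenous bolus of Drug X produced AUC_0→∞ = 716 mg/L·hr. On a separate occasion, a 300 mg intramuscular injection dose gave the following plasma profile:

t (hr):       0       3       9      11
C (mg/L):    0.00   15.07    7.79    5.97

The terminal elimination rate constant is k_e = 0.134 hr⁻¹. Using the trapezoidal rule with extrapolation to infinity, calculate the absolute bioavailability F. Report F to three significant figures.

Trapezoidal AUC_0→11 (intramuscular injection):
  [0→3]: (0.00+15.07)/2 × 3 = 22.605
  [3→9]: (15.07+7.79)/2 × 6 = 68.58
  [9→11]: (7.79+5.97)/2 × 2 = 13.76
  Sum = 104.945 mg/L·hr
Tail: C_last/k_e = 5.97/0.134 = 44.552
AUC_0→∞ (intramuscular injection) = 104.945 + 44.552 = 149.497 mg/L·hr
F = (AUC_ev/D_ev)/(AUC_iv/D_iv) = (149.497/300)/(716/150) = 0.498323/4.77333 = 0.1044

F = 0.104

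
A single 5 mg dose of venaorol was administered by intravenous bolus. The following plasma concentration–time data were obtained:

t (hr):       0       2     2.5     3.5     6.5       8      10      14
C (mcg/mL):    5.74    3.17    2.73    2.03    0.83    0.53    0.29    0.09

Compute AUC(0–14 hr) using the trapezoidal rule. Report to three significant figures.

Trapezoidal AUC_0→14:
  [0→2]: (5.74+3.17)/2 × 2 = 8.91
  [2→2.5]: (3.17+2.73)/2 × 0.5 = 1.475
  [2.5→3.5]: (2.73+2.03)/2 × 1 = 2.38
  [3.5→6.5]: (2.03+0.83)/2 × 3 = 4.29
  [6.5→8]: (0.83+0.53)/2 × 1.5 = 1.02
  [8→10]: (0.53+0.29)/2 × 2 = 0.82
  [10→14]: (0.29+0.09)/2 × 4 = 0.76
  Sum = 19.655 mcg/mL·hr

AUC = 19.7 mcg/mL·hr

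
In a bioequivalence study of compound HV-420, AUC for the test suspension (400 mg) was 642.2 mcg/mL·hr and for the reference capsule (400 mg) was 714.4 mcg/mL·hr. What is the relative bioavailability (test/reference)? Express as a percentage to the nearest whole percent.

F_rel = (AUC_test/D_test) / (AUC_ref/D_ref)
      = (642.2/400) / (714.4/400)
      = 1.6055 / 1.786 = 0.8989 = 89.89%

F_rel = 90%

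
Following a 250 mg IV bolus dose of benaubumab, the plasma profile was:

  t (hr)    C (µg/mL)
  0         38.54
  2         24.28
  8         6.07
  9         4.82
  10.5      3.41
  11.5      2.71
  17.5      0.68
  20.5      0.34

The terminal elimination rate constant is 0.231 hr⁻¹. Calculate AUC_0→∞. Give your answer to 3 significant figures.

Trapezoidal AUC_0→20.5:
  [0→2]: (38.54+24.28)/2 × 2 = 62.82
  [2→8]: (24.28+6.07)/2 × 6 = 91.05
  [8→9]: (6.07+4.82)/2 × 1 = 5.445
  [9→10.5]: (4.82+3.41)/2 × 1.5 = 6.1725
  [10.5→11.5]: (3.41+2.71)/2 × 1 = 3.06
  [11.5→17.5]: (2.71+0.68)/2 × 6 = 10.17
  [17.5→20.5]: (0.68+0.34)/2 × 3 = 1.53
  Sum = 180.2475 µg/mL·hr
Extrapolated tail: C_last / k_e = 0.34 / 0.231 = 1.472
AUC_0→∞ = 180.2475 + 1.472 = 181.7195 µg/mL·hr

AUC = 182 µg/mL·hr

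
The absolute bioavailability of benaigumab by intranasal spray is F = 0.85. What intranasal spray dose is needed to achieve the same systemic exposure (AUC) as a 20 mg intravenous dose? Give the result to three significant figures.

For equal systemic exposure: F × D_ev = D_iv
D_ev = D_iv / F = 20 / 0.85 = 23.5294 mg

D_intranasal = 23.5 mg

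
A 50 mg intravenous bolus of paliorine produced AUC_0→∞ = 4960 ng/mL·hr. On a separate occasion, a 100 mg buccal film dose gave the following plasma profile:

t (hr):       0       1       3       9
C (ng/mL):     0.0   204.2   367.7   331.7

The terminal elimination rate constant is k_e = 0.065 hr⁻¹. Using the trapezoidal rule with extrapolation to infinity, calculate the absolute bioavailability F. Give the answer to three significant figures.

Trapezoidal AUC_0→9 (buccal film):
  [0→1]: (0.0+204.2)/2 × 1 = 102.1
  [1→3]: (204.2+367.7)/2 × 2 = 571.9
  [3→9]: (367.7+331.7)/2 × 6 = 2098.2
  Sum = 2772.2 ng/mL·hr
Tail: C_last/k_e = 331.7/0.065 = 5103.077
AUC_0→∞ (buccal film) = 2772.2 + 5103.077 = 7875.277 ng/mL·hr
F = (AUC_ev/D_ev)/(AUC_iv/D_iv) = (7875.277/100)/(4960/50) = 78.75277/99.2 = 0.7939

F = 0.794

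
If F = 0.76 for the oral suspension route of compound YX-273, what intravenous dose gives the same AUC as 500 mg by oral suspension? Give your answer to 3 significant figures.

D_iv = 380 mg

Systemic exposure from an extravascular dose = F × D_ev, so the equivalent IV dose is F × D_ev.
D_iv = F × D_ev = 0.76 × 500 = 380 mg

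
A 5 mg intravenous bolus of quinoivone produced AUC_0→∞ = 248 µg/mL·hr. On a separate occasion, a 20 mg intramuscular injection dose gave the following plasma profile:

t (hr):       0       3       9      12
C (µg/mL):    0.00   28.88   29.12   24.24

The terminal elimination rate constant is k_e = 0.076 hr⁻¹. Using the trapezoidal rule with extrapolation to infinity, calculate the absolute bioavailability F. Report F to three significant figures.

Trapezoidal AUC_0→12 (intramuscular injection):
  [0→3]: (0.00+28.88)/2 × 3 = 43.32
  [3→9]: (28.88+29.12)/2 × 6 = 174.0
  [9→12]: (29.12+24.24)/2 × 3 = 80.04
  Sum = 297.36 µg/mL·hr
Tail: C_last/k_e = 24.24/0.076 = 318.947
AUC_0→∞ (intramuscular injection) = 297.36 + 318.947 = 616.307 µg/mL·hr
F = (AUC_ev/D_ev)/(AUC_iv/D_iv) = (616.307/20)/(248/5) = 30.81535/49.6 = 0.6213

F = 0.621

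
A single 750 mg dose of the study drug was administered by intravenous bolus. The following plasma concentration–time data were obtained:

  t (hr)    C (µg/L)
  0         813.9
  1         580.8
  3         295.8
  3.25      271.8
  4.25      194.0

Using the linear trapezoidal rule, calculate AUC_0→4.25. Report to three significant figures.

AUC = 1880 µg/L·hr

Trapezoidal AUC_0→4.25:
  [0→1]: (813.9+580.8)/2 × 1 = 697.35
  [1→3]: (580.8+295.8)/2 × 2 = 876.6
  [3→3.25]: (295.8+271.8)/2 × 0.25 = 70.95
  [3.25→4.25]: (271.8+194.0)/2 × 1 = 232.9
  Sum = 1877.8 µg/L·hr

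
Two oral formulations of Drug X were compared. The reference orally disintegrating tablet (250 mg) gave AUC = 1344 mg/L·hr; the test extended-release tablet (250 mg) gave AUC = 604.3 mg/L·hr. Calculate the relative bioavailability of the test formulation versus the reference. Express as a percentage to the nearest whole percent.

F_rel = (AUC_test/D_test) / (AUC_ref/D_ref)
      = (604.3/250) / (1344/250)
      = 2.4172 / 5.376 = 0.4496 = 44.96%

F_rel = 45%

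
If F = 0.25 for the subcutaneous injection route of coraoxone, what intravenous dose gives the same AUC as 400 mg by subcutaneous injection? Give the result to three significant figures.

D_iv = 100 mg

Systemic exposure from an extravascular dose = F × D_ev, so the equivalent IV dose is F × D_ev.
D_iv = F × D_ev = 0.25 × 400 = 100 mg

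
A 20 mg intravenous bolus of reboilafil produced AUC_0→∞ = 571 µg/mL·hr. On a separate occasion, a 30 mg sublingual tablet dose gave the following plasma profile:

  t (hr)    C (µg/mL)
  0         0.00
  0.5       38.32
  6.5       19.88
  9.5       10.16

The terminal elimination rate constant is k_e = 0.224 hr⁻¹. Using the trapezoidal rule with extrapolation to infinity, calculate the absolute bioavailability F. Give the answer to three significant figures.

F = 0.321

Trapezoidal AUC_0→9.5 (sublingual tablet):
  [0→0.5]: (0.00+38.32)/2 × 0.5 = 9.58
  [0.5→6.5]: (38.32+19.88)/2 × 6 = 174.6
  [6.5→9.5]: (19.88+10.16)/2 × 3 = 45.06
  Sum = 229.24 µg/mL·hr
Tail: C_last/k_e = 10.16/0.224 = 45.357
AUC_0→∞ (sublingual tablet) = 229.24 + 45.357 = 274.597 µg/mL·hr
F = (AUC_ev/D_ev)/(AUC_iv/D_iv) = (274.597/30)/(571/20) = 9.15323/28.55 = 0.3206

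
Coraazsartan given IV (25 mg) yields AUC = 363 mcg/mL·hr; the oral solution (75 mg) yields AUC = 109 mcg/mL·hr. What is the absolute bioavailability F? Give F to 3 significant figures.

F = 0.100

F = (AUC_ev / D_ev) / (AUC_iv / D_iv)
  = (109/75) / (363/25)
  = 1.45333 / 14.52 = 0.1001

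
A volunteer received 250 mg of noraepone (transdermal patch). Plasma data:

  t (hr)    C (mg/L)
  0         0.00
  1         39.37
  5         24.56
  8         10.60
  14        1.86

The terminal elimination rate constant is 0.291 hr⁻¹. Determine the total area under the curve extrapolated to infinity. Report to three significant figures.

AUC = 244 mg/L·hr

Trapezoidal AUC_0→14:
  [0→1]: (0.00+39.37)/2 × 1 = 19.685
  [1→5]: (39.37+24.56)/2 × 4 = 127.86
  [5→8]: (24.56+10.60)/2 × 3 = 52.74
  [8→14]: (10.60+1.86)/2 × 6 = 37.38
  Sum = 237.665 mg/L·hr
Extrapolated tail: C_last / k_e = 1.86 / 0.291 = 6.392
AUC_0→∞ = 237.665 + 6.392 = 244.057 mg/L·hr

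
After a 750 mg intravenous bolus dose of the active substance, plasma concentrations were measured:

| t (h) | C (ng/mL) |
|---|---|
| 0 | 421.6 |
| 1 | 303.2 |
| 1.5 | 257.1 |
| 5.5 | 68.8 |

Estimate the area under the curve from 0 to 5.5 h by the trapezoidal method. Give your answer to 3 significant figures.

Trapezoidal AUC_0→5.5:
  [0→1]: (421.6+303.2)/2 × 1 = 362.4
  [1→1.5]: (303.2+257.1)/2 × 0.5 = 140.075
  [1.5→5.5]: (257.1+68.8)/2 × 4 = 651.8
  Sum = 1154.275 ng/mL·h

AUC = 1150 ng/mL·h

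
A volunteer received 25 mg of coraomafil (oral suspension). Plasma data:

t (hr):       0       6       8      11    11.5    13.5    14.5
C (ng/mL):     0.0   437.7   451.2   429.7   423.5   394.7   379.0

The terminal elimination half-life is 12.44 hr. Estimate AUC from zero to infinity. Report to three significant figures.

AUC = 11700 ng/mL·hr

Trapezoidal AUC_0→14.5:
  [0→6]: (0.0+437.7)/2 × 6 = 1313.1
  [6→8]: (437.7+451.2)/2 × 2 = 888.9
  [8→11]: (451.2+429.7)/2 × 3 = 1321.35
  [11→11.5]: (429.7+423.5)/2 × 0.5 = 213.3
  [11.5→13.5]: (423.5+394.7)/2 × 2 = 818.2
  [13.5→14.5]: (394.7+379.0)/2 × 1 = 386.85
  Sum = 4941.7 ng/mL·hr
k_e = ln2 / t½ = 0.693147 / 12.44 = 0.0557 hr^-1
Extrapolated tail: C_last / k_e = 379.0 / 0.0557 = 6804.309
AUC_0→∞ = 4941.7 + 6804.309 = 11746.009 ng/mL·hr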